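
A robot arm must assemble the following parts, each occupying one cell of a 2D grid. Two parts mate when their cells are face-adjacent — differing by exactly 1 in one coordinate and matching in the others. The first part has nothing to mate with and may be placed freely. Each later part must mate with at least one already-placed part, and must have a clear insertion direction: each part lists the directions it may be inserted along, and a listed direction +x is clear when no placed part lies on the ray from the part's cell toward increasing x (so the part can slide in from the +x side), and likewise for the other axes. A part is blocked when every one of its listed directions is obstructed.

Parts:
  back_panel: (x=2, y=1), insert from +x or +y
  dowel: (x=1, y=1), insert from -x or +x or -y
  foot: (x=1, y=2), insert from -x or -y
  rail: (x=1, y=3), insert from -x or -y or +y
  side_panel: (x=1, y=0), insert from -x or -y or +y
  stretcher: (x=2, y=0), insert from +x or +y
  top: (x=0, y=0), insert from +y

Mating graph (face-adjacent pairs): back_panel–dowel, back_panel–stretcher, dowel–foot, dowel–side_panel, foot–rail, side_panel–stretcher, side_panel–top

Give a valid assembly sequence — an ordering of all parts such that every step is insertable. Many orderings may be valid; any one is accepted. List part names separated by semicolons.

1. side_panel@(1, 0) [-x clear] — {side_panel}
2. dowel@(1, 1) [-x clear] — {dowel, side_panel}
3. stretcher@(2, 0) [+x clear] — {dowel, side_panel, stretcher}
4. top@(0, 0) [+y clear] — {dowel, side_panel, stretcher, top}
5. foot@(1, 2) [-x clear] — {dowel, foot, side_panel, stretcher, top}
6. rail@(1, 3) [-x clear] — {dowel, foot, rail, side_panel, stretcher, top}
7. back_panel@(2, 1) [+x clear] — {back_panel, dowel, foot, rail, side_panel, stretcher, top}

side_panel; dowel; stretcher; top; foot; rail; back_panel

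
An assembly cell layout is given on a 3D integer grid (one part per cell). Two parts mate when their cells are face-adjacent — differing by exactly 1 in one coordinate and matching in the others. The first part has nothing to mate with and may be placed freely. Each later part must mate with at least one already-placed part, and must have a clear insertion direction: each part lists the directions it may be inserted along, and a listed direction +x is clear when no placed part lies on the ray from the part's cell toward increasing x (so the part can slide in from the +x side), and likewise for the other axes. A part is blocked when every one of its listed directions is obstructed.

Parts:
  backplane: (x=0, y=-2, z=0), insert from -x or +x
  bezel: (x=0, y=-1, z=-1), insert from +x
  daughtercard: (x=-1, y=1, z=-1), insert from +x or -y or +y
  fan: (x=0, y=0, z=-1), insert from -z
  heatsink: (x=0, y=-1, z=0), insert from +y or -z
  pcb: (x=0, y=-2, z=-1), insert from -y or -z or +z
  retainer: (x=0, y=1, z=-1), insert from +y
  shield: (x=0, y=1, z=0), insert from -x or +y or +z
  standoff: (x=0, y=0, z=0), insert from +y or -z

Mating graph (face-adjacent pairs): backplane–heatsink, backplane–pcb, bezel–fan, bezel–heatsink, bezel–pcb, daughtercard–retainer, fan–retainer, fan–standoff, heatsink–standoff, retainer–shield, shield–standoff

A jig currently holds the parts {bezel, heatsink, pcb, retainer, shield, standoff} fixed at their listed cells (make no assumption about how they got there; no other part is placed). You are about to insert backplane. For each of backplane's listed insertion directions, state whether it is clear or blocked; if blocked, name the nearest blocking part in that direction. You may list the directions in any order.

+x: clear; -x: clear

-x: ray from backplane(0, -2, 0) has no placed part ⇒ clear
+x: ray from backplane(0, -2, 0) has no placed part ⇒ clear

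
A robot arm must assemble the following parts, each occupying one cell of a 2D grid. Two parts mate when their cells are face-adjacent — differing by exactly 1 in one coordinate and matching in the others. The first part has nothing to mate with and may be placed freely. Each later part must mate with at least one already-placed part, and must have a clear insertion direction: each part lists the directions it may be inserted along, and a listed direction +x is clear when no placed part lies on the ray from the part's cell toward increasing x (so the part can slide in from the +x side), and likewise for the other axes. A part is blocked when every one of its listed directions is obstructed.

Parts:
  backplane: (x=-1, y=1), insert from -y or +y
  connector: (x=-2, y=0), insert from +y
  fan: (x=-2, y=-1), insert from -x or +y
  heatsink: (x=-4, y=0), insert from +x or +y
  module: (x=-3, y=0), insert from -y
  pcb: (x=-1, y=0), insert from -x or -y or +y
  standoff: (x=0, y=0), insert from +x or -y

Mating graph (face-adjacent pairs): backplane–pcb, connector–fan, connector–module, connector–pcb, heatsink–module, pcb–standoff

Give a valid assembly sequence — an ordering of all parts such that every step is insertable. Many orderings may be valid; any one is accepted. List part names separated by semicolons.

1. backplane@(-1, 1) [-y clear] — {backplane}
2. pcb@(-1, 0) [-x clear] — {backplane, pcb}
3. connector@(-2, 0) [+y clear] — {backplane, connector, pcb}
4. standoff@(0, 0) [+x clear] — {backplane, connector, pcb, standoff}
5. module@(-3, 0) [-y clear] — {backplane, connector, module, pcb, standoff}
6. heatsink@(-4, 0) [+y clear] — {backplane, connector, heatsink, module, pcb, standoff}
7. fan@(-2, -1) [-x clear] — {backplane, connector, fan, heatsink, module, pcb, standoff}

backplane; pcb; connector; standoff; module; heatsink; fan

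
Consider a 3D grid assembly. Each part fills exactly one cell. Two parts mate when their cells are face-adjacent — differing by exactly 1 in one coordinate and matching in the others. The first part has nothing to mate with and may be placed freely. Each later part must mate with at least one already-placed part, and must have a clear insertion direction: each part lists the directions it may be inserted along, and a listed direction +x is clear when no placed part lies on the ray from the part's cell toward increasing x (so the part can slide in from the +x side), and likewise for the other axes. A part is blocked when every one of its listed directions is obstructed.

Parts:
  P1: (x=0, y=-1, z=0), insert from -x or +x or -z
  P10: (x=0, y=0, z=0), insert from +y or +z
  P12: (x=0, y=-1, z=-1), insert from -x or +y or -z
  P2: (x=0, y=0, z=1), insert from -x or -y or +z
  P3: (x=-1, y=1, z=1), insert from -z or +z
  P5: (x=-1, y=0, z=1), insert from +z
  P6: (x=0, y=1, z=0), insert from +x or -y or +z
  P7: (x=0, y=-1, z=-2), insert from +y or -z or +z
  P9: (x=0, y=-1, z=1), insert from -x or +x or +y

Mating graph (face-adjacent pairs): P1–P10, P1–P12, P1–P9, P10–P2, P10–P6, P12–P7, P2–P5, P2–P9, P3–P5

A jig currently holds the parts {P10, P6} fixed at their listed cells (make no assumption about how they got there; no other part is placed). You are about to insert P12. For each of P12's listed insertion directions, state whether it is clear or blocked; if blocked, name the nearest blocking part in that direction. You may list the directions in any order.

-x: ray from P12(0, -1, -1) has no placed part ⇒ clear
+y: ray from P12(0, -1, -1) has no placed part ⇒ clear
-z: ray from P12(0, -1, -1) has no placed part ⇒ clear

+y: clear; -x: clear; -z: clear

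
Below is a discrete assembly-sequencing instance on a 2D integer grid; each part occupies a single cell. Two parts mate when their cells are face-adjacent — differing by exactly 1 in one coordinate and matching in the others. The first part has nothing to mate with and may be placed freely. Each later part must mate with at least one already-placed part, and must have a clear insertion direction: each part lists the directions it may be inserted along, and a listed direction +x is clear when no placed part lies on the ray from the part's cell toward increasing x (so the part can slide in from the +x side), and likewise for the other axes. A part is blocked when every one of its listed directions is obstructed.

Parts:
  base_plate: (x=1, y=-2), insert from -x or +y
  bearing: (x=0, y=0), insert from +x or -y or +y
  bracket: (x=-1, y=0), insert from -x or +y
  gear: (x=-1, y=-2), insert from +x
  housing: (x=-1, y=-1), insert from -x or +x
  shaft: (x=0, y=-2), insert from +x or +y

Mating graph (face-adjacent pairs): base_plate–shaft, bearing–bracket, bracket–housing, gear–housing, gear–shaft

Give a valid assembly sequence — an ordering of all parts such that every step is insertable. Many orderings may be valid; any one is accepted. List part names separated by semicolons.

1. bracket@(-1, 0) [-x clear] — {bracket}
2. bearing@(0, 0) [+x clear] — {bearing, bracket}
3. housing@(-1, -1) [-x clear] — {bearing, bracket, housing}
4. gear@(-1, -2) [+x clear] — {bearing, bracket, gear, housing}
5. shaft@(0, -2) [+x clear] — {bearing, bracket, gear, housing, shaft}
6. base_plate@(1, -2) [+y clear] — {base_plate, bearing, bracket, gear, housing, shaft}

bracket; bearing; housing; gear; shaft; base_plate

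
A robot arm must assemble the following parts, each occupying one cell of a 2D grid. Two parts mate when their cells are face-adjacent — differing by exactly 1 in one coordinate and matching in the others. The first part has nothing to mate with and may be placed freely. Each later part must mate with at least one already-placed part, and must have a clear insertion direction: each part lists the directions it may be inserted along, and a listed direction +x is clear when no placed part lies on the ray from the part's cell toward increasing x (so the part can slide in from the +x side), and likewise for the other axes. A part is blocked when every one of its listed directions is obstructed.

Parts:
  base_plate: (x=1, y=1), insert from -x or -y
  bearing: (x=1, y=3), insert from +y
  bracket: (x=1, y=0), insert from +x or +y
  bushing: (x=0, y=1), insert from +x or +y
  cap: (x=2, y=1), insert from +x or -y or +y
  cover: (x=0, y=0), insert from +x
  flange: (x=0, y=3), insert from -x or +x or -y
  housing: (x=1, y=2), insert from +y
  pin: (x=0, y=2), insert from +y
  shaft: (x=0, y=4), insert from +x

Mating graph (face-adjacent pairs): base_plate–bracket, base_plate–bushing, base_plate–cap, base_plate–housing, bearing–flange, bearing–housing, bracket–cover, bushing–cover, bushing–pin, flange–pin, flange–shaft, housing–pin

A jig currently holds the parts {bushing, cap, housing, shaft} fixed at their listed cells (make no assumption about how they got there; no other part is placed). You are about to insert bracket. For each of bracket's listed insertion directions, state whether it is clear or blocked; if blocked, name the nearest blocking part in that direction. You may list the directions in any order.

+x: ray from bracket(1, 0) has no placed part ⇒ clear
+y: nearest on ray is housing@(1, 2) ⇒ blocked

+x: clear; +y: blocked by housing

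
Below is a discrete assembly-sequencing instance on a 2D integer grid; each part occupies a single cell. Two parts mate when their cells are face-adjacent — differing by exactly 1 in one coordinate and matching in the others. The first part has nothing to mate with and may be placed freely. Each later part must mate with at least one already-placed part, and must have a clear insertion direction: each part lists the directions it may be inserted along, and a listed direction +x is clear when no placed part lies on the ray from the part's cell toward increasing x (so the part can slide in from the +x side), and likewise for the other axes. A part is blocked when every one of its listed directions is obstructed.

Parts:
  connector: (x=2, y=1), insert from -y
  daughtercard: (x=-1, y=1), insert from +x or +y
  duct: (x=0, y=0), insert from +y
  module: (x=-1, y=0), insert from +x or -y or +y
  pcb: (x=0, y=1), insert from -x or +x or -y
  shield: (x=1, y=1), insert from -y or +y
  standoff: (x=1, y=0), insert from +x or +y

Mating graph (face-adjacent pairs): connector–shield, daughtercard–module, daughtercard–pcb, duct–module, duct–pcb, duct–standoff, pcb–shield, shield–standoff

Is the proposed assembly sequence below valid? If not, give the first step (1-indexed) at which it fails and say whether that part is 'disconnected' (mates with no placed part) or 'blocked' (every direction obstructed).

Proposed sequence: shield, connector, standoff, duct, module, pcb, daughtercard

1. shield@(1, 1) [-y clear] — {shield}
2. connector@(2, 1) [-y clear] — {connector, shield}
3. standoff@(1, 0) [+x clear] — {connector, shield, standoff}
4. duct@(0, 0) [+y clear] — {connector, duct, shield, standoff}
5. module@(-1, 0) [-y clear] — {connector, duct, module, shield, standoff}
6. pcb@(0, 1) [-x clear] — {connector, duct, module, pcb, shield, standoff}
7. daughtercard@(-1, 1) [+y clear] — {connector, daughtercard, duct, module, pcb, shield, standoff}

Valid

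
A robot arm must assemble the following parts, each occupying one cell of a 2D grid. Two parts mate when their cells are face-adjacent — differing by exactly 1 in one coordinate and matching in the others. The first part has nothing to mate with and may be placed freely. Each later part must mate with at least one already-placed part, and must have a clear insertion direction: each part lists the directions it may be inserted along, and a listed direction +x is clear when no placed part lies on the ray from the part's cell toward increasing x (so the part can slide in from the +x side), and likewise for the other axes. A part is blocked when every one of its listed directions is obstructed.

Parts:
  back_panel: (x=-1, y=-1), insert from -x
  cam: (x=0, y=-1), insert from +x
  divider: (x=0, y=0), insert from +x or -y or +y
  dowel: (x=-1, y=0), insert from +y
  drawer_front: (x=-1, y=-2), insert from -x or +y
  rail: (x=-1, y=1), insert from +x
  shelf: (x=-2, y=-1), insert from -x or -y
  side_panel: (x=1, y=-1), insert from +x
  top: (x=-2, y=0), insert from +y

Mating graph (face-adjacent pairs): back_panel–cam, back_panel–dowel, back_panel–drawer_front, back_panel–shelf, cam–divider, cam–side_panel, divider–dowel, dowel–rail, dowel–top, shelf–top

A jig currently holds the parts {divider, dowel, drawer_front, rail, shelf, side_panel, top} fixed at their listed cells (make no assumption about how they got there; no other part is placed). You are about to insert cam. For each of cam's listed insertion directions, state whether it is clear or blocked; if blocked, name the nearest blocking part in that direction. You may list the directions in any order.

+x: blocked by side_panel

+x: nearest on ray is side_panel@(1, -1) ⇒ blocked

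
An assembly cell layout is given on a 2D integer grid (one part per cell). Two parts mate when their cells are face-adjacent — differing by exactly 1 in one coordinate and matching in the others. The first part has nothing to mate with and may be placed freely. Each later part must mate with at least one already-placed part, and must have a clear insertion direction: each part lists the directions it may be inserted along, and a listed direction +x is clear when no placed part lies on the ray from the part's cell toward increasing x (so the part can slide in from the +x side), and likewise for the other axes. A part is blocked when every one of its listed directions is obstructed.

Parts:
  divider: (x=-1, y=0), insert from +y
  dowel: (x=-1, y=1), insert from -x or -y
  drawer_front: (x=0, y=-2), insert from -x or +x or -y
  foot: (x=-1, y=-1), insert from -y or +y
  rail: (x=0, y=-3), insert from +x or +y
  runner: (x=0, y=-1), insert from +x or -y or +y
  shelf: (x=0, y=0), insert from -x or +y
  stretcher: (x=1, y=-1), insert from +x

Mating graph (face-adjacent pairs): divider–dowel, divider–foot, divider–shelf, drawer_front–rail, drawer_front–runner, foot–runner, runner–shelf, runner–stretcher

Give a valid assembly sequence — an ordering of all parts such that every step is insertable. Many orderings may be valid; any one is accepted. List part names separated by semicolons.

1. shelf@(0, 0) [-x clear] — {shelf}
2. runner@(0, -1) [+x clear] — {runner, shelf}
3. drawer_front@(0, -2) [-x clear] — {drawer_front, runner, shelf}
4. rail@(0, -3) [+x clear] — {drawer_front, rail, runner, shelf}
5. divider@(-1, 0) [+y clear] — {divider, drawer_front, rail, runner, shelf}
6. dowel@(-1, 1) [-x clear] — {divider, dowel, drawer_front, rail, runner, shelf}
7. stretcher@(1, -1) [+x clear] — {divider, dowel, drawer_front, rail, runner, shelf, stretcher}
8. foot@(-1, -1) [-y clear] — {divider, dowel, drawer_front, foot, rail, runner, shelf, stretcher}

shelf; runner; drawer_front; rail; divider; dowel; stretcher; foot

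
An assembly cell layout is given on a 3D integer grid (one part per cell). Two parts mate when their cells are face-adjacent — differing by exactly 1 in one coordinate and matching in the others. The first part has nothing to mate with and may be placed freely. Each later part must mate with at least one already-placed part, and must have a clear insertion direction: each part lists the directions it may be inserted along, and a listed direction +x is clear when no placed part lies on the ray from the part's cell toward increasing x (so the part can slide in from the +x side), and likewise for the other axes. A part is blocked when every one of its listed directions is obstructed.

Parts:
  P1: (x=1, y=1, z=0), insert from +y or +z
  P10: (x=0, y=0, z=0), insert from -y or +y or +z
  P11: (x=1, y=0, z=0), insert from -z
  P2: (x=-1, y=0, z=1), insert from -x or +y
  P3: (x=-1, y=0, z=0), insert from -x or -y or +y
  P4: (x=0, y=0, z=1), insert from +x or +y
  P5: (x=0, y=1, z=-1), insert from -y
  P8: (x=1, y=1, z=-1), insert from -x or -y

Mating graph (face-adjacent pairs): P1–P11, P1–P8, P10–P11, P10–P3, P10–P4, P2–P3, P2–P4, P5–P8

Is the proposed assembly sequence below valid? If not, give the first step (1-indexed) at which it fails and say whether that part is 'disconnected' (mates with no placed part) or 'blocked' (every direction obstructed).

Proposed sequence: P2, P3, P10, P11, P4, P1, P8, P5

Valid

1. P2@(-1, 0, 1) [-x clear] — {P2}
2. P3@(-1, 0, 0) [-x clear] — {P2, P3}
3. P10@(0, 0, 0) [-y clear] — {P10, P2, P3}
4. P11@(1, 0, 0) [-z clear] — {P10, P11, P2, P3}
5. P4@(0, 0, 1) [+x clear] — {P10, P11, P2, P3, P4}
6. P1@(1, 1, 0) [+y clear] — {P1, P10, P11, P2, P3, P4}
7. P8@(1, 1, -1) [-x clear] — {P1, P10, P11, P2, P3, P4, P8}
8. P5@(0, 1, -1) [-y clear] — {P1, P10, P11, P2, P3, P4, P5, P8}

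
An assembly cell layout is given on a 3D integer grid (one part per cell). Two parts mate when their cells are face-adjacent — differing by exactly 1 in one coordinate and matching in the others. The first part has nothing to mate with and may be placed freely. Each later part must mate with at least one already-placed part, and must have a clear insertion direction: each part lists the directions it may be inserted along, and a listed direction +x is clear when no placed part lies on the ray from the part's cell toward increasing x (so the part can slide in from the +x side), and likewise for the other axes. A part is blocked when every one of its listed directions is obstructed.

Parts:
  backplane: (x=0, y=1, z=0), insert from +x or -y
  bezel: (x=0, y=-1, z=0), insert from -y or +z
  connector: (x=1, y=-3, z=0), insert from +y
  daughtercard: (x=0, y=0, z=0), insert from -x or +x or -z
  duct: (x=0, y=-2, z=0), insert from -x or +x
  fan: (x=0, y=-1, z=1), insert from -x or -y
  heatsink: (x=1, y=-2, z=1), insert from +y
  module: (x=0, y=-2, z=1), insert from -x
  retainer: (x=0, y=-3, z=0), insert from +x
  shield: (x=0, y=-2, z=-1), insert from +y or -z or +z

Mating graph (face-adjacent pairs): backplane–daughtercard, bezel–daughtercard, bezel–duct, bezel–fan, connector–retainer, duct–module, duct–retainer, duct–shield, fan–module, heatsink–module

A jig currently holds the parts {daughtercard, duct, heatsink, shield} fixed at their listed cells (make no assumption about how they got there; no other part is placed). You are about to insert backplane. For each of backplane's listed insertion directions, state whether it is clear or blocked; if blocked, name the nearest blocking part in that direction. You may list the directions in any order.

+x: ray from backplane(0, 1, 0) has no placed part ⇒ clear
-y: nearest on ray is daughtercard@(0, 0, 0) ⇒ blocked

+x: clear; -y: blocked by daughtercard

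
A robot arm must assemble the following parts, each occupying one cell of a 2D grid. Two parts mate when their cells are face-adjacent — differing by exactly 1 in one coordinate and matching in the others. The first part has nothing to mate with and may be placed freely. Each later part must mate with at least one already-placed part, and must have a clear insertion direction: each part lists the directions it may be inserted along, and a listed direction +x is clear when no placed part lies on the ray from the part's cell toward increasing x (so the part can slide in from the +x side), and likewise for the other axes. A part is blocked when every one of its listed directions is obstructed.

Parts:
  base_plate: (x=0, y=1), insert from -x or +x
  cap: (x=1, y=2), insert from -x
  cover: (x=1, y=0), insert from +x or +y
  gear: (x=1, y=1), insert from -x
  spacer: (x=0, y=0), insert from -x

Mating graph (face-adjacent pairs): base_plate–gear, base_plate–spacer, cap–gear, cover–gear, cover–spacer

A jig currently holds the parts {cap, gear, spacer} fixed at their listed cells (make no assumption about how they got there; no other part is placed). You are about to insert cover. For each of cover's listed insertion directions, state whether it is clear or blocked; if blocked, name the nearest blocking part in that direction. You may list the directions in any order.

+x: ray from cover(1, 0) has no placed part ⇒ clear
+y: nearest on ray is gear@(1, 1) ⇒ blocked

+x: clear; +y: blocked by gear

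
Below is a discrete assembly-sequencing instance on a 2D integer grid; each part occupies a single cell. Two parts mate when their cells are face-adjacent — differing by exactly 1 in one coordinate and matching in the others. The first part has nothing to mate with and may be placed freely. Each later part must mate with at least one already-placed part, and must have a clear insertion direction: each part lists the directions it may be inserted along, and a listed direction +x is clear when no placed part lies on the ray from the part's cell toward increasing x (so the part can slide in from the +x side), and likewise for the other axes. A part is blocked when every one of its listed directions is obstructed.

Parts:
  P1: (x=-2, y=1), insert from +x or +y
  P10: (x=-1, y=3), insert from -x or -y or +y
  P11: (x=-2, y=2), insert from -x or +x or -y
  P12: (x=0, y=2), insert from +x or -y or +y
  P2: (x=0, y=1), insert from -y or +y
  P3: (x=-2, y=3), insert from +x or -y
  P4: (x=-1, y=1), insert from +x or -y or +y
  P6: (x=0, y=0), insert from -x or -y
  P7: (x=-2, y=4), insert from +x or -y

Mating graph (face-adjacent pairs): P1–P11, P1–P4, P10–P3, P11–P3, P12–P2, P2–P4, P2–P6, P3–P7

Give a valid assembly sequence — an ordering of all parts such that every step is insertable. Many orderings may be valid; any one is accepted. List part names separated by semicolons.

1. P12@(0, 2) [+x clear] — {P12}
2. P2@(0, 1) [-y clear] — {P12, P2}
3. P6@(0, 0) [-x clear] — {P12, P2, P6}
4. P4@(-1, 1) [-y clear] — {P12, P2, P4, P6}
5. P1@(-2, 1) [+y clear] — {P1, P12, P2, P4, P6}
6. P11@(-2, 2) [-x clear] — {P1, P11, P12, P2, P4, P6}
7. P3@(-2, 3) [+x clear] — {P1, P11, P12, P2, P3, P4, P6}
8. P10@(-1, 3) [+y clear] — {P1, P10, P11, P12, P2, P3, P4, P6}
9. P7@(-2, 4) [+x clear] — {P1, P10, P11, P12, P2, P3, P4, P6, P7}

P12; P2; P6; P4; P1; P11; P3; P10; P7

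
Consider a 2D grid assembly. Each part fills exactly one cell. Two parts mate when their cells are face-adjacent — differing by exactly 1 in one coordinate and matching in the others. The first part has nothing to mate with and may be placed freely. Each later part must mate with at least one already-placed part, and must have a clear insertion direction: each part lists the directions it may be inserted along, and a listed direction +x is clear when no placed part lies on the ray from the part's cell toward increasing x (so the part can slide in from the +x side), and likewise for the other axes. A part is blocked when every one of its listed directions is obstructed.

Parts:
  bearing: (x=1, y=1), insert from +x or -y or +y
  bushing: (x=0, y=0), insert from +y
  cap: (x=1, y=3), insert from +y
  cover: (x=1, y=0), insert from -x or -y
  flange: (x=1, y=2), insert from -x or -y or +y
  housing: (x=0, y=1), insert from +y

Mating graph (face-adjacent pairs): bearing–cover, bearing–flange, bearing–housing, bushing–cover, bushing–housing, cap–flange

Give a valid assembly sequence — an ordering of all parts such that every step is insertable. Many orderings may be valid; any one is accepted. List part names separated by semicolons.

cap; flange; bearing; cover; bushing; housing

1. cap@(1, 3) [+y clear] — {cap}
2. flange@(1, 2) [-x clear] — {cap, flange}
3. bearing@(1, 1) [+x clear] — {bearing, cap, flange}
4. cover@(1, 0) [-x clear] — {bearing, cap, cover, flange}
5. bushing@(0, 0) [+y clear] — {bearing, bushing, cap, cover, flange}
6. housing@(0, 1) [+y clear] — {bearing, bushing, cap, cover, flange, housing}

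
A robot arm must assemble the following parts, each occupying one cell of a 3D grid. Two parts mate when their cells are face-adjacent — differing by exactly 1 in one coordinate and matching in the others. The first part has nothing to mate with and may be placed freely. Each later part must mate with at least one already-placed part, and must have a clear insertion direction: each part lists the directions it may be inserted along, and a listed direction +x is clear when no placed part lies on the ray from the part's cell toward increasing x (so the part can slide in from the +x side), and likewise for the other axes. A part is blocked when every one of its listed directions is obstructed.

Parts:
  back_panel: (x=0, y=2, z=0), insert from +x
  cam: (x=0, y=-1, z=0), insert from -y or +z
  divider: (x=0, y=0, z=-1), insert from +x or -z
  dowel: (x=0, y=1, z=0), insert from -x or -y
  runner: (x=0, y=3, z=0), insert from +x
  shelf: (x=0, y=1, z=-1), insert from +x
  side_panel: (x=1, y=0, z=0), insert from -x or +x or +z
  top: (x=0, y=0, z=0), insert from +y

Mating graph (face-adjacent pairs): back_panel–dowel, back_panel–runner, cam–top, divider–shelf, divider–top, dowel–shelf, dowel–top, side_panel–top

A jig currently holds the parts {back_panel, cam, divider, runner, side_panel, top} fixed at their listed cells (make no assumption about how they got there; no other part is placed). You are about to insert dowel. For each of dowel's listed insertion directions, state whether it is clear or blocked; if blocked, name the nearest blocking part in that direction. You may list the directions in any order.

-x: ray from dowel(0, 1, 0) has no placed part ⇒ clear
-y: nearest on ray is top@(0, 0, 0) ⇒ blocked

-x: clear; -y: blocked by top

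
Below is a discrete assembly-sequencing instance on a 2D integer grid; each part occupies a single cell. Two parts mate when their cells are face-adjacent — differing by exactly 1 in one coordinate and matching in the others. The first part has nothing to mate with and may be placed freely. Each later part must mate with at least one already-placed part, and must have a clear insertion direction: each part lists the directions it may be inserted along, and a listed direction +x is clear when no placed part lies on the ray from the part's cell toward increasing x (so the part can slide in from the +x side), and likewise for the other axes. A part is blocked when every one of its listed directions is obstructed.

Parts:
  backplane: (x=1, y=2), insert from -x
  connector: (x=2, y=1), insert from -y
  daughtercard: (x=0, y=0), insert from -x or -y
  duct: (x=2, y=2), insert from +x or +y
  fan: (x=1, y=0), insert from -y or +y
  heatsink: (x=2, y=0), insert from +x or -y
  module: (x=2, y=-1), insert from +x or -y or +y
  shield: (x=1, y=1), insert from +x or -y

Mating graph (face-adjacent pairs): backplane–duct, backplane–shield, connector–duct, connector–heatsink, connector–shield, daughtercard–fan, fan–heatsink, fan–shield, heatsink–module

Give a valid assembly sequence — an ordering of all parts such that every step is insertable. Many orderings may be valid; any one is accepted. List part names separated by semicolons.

connector; shield; backplane; fan; heatsink; module; duct; daughtercard

1. connector@(2, 1) [-y clear] — {connector}
2. shield@(1, 1) [-y clear] — {connector, shield}
3. backplane@(1, 2) [-x clear] — {backplane, connector, shield}
4. fan@(1, 0) [-y clear] — {backplane, connector, fan, shield}
5. heatsink@(2, 0) [+x clear] — {backplane, connector, fan, heatsink, shield}
6. module@(2, -1) [+x clear] — {backplane, connector, fan, heatsink, module, shield}
7. duct@(2, 2) [+x clear] — {backplane, connector, duct, fan, heatsink, module, shield}
8. daughtercard@(0, 0) [-x clear] — {backplane, connector, daughtercard, duct, fan, heatsink, module, shield}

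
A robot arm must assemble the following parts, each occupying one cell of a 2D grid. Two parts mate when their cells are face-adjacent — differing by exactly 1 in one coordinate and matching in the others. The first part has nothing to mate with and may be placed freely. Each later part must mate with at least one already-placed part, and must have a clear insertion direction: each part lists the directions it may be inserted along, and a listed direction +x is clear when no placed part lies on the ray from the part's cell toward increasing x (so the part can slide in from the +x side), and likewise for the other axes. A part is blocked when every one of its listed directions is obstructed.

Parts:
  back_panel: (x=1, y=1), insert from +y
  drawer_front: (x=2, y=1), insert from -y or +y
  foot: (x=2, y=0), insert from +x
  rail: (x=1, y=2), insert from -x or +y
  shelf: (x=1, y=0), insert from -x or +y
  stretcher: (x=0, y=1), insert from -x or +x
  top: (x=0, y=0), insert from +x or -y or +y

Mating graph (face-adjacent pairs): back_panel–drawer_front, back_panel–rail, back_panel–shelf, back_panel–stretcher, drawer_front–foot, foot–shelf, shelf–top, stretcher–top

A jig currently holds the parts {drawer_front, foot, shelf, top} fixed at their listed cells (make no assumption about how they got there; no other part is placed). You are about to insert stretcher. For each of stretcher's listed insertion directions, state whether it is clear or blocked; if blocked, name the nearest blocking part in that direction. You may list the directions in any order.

+x: blocked by drawer_front; -x: clear

-x: ray from stretcher(0, 1) has no placed part ⇒ clear
+x: nearest on ray is drawer_front@(2, 1) ⇒ blocked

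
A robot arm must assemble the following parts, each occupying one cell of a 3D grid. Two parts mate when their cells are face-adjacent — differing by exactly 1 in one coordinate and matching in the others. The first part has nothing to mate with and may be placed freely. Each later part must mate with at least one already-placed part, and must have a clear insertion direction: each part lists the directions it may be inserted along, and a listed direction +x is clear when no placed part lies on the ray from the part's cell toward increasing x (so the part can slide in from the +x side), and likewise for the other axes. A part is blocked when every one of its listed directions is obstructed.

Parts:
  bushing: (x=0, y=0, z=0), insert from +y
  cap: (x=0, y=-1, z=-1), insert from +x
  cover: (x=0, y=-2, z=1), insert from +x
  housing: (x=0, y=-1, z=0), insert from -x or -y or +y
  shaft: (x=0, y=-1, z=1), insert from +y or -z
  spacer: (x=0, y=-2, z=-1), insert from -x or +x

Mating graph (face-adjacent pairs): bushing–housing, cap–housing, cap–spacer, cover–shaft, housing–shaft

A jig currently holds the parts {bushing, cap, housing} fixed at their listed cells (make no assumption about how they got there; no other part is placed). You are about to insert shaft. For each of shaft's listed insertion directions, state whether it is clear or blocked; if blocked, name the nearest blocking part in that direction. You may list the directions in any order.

+y: ray from shaft(0, -1, 1) has no placed part ⇒ clear
-z: nearest on ray is housing@(0, -1, 0) ⇒ blocked

+y: clear; -z: blocked by housing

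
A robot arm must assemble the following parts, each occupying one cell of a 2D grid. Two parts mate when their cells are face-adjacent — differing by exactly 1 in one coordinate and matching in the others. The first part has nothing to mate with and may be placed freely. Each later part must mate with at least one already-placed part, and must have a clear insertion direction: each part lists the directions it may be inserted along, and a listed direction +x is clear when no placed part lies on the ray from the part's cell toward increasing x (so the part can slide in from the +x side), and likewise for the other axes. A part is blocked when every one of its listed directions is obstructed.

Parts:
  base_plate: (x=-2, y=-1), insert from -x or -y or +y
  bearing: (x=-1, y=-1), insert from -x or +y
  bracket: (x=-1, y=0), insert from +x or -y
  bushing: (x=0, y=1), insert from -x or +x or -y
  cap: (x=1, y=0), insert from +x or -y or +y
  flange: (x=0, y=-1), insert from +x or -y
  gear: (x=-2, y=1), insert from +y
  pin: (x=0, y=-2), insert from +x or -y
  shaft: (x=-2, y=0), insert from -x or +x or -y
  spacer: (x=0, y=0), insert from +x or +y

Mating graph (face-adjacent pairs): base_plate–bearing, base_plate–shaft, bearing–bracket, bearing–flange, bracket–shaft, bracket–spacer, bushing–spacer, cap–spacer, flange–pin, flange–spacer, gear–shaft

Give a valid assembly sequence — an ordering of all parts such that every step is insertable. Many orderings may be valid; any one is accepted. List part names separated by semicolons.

1. base_plate@(-2, -1) [-x clear] — {base_plate}
2. shaft@(-2, 0) [-x clear] — {base_plate, shaft}
3. gear@(-2, 1) [+y clear] — {base_plate, gear, shaft}
4. bearing@(-1, -1) [+y clear] — {base_plate, bearing, gear, shaft}
5. flange@(0, -1) [+x clear] — {base_plate, bearing, flange, gear, shaft}
6. pin@(0, -2) [+x clear] — {base_plate, bearing, flange, gear, pin, shaft}
7. bracket@(-1, 0) [+x clear] — {base_plate, bearing, bracket, flange, gear, pin, shaft}
8. spacer@(0, 0) [+x clear] — {base_plate, bearing, bracket, flange, gear, pin, shaft, spacer}
9. cap@(1, 0) [+x clear] — {base_plate, bearing, bracket, cap, flange, gear, pin, shaft, spacer}
10. bushing@(0, 1) [+x clear] — {base_plate, bearing, bracket, bushing, cap, flange, gear, pin, shaft, spacer}

base_plate; shaft; gear; bearing; flange; pin; bracket; spacer; cap; bushing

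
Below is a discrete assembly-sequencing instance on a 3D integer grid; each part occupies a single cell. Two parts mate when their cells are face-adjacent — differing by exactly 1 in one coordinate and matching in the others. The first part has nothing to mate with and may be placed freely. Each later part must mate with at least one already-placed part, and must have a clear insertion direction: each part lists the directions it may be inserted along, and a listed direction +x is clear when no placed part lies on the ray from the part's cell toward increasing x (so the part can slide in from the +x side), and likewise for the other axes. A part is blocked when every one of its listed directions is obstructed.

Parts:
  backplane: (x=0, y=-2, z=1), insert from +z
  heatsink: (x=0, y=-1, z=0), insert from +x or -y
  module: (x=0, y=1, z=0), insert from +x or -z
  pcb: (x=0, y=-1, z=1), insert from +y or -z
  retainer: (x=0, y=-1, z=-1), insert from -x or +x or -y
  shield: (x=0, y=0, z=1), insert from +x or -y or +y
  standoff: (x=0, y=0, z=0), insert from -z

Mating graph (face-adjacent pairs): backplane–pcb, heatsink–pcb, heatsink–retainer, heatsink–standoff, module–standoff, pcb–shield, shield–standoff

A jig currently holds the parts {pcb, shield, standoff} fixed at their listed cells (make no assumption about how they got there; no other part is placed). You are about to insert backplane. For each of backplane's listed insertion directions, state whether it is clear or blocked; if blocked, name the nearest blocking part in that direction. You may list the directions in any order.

+z: clear

+z: ray from backplane(0, -2, 1) has no placed part ⇒ clear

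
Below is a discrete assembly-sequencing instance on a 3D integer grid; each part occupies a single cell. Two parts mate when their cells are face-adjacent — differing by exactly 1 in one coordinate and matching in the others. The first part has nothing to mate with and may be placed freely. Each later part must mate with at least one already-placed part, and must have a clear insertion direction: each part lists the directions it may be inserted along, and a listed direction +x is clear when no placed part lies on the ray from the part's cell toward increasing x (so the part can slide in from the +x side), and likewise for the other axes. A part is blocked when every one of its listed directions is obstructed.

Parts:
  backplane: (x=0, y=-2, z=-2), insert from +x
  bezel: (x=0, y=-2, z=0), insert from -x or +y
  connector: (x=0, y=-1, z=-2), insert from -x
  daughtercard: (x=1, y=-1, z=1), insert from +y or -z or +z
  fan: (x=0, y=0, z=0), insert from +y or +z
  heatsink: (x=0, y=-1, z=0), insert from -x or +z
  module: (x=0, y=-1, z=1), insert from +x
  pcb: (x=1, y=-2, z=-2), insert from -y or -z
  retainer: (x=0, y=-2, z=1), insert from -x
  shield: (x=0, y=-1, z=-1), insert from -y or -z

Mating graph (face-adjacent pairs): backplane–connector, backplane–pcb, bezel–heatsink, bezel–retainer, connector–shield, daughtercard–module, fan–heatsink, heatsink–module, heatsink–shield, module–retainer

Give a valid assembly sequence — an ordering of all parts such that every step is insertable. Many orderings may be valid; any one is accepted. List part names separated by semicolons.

fan; heatsink; bezel; shield; module; connector; backplane; pcb; retainer; daughtercard

1. fan@(0, 0, 0) [+y clear] — {fan}
2. heatsink@(0, -1, 0) [-x clear] — {fan, heatsink}
3. bezel@(0, -2, 0) [-x clear] — {bezel, fan, heatsink}
4. shield@(0, -1, -1) [-y clear] — {bezel, fan, heatsink, shield}
5. module@(0, -1, 1) [+x clear] — {bezel, fan, heatsink, module, shield}
6. connector@(0, -1, -2) [-x clear] — {bezel, connector, fan, heatsink, module, shield}
7. backplane@(0, -2, -2) [+x clear] — {backplane, bezel, connector, fan, heatsink, module, shield}
8. pcb@(1, -2, -2) [-y clear] — {backplane, bezel, connector, fan, heatsink, module, pcb, shield}
9. retainer@(0, -2, 1) [-x clear] — {backplane, bezel, connector, fan, heatsink, module, pcb, retainer, shield}
10. daughtercard@(1, -1, 1) [+y clear] — {backplane, bezel, connector, daughtercard, fan, heatsink, module, pcb, retainer, shield}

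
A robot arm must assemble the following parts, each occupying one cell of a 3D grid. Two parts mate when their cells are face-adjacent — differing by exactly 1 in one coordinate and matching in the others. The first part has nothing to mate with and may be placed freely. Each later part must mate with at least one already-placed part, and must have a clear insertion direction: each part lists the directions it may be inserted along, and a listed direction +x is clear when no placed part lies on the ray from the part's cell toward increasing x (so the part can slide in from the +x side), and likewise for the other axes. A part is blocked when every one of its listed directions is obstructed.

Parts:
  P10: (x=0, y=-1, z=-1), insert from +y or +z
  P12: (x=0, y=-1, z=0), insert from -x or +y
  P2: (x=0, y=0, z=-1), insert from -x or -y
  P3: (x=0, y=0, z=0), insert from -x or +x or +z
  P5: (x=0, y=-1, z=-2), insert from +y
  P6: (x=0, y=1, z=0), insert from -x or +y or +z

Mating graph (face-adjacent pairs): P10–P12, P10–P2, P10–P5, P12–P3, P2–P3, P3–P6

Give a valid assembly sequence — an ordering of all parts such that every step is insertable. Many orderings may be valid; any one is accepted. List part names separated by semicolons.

P10; P2; P3; P5; P6; P12

1. P10@(0, -1, -1) [+y clear] — {P10}
2. P2@(0, 0, -1) [-x clear] — {P10, P2}
3. P3@(0, 0, 0) [-x clear] — {P10, P2, P3}
4. P5@(0, -1, -2) [+y clear] — {P10, P2, P3, P5}
5. P6@(0, 1, 0) [-x clear] — {P10, P2, P3, P5, P6}
6. P12@(0, -1, 0) [-x clear] — {P10, P12, P2, P3, P5, P6}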